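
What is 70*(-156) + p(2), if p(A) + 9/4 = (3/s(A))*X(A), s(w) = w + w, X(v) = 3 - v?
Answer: -21843/2 ≈ -10922.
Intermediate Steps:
s(w) = 2*w
p(A) = -9/4 + 3*(3 - A)/(2*A) (p(A) = -9/4 + (3/((2*A)))*(3 - A) = -9/4 + (3*(1/(2*A)))*(3 - A) = -9/4 + (3/(2*A))*(3 - A) = -9/4 + 3*(3 - A)/(2*A))
70*(-156) + p(2) = 70*(-156) + (¾)*(6 - 5*2)/2 = -10920 + (¾)*(½)*(6 - 10) = -10920 + (¾)*(½)*(-4) = -10920 - 3/2 = -21843/2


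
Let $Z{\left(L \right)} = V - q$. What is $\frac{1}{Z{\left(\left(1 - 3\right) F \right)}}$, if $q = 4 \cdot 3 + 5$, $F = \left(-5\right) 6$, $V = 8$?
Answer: $- \frac{1}{9} \approx -0.11111$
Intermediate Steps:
$F = -30$
$q = 17$ ($q = 12 + 5 = 17$)
$Z{\left(L \right)} = -9$ ($Z{\left(L \right)} = 8 - 17 = -9$)
$\frac{1}{Z{\left(\left(1 - 3\right) F \right)}} = \frac{1}{-9} = - \frac{1}{9}$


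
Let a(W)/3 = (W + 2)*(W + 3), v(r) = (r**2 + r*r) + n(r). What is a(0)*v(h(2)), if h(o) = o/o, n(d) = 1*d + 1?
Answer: 72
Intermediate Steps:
n(d) = 1 + d (n(d) = d + 1 = 1 + d)
h(o) = 1
v(r) = 1 + r + 2*r**2 (v(r) = (r**2 + r*r) + (1 + r) = (r**2 + r**2) + (1 + r) = 2*r**2 + (1 + r) = 1 + r + 2*r**2)
a(W) = 3*(2 + W)*(3 + W) (a(W) = 3*((W + 2)*(W + 3)) = 3*((2 + W)*(3 + W)) = 3*(2 + W)*(3 + W))
a(0)*v(h(2)) = (18 + 3*0**2 + 15*0)*(1 + 1 + 2*1**2) = (18 + 3*0 + 0)*(1 + 1 + 2*1) = (18 + 0 + 0)*(1 + 1 + 2) = 18*4 = 72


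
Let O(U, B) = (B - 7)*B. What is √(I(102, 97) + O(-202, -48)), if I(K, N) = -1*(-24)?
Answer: 6*√74 ≈ 51.614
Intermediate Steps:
I(K, N) = 24
O(U, B) = B*(-7 + B) (O(U, B) = (-7 + B)*B = B*(-7 + B))
√(I(102, 97) + O(-202, -48)) = √(24 - 48*(-7 - 48)) = √(24 - 48*(-55)) = √(24 + 2640) = √2664 = 6*√74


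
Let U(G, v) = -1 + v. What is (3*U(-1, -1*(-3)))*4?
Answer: 24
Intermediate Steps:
(3*U(-1, -1*(-3)))*4 = (3*(-1 - 1*(-3)))*4 = (3*(-1 + 3))*4 = (3*2)*4 = 6*4 = 24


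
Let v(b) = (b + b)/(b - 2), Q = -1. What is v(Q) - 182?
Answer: -544/3 ≈ -181.33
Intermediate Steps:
v(b) = 2*b/(-2 + b) (v(b) = (2*b)/(-2 + b) = 2*b/(-2 + b))
v(Q) - 182 = 2*(-1)/(-2 - 1) - 182 = 2*(-1)/(-3) - 182 = 2*(-1)*(-⅓) - 182 = ⅔ - 182 = -544/3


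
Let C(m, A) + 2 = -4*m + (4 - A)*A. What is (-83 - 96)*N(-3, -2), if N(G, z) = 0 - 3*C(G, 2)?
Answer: 7518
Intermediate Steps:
C(m, A) = -2 - 4*m + A*(4 - A) (C(m, A) = -2 + (-4*m + (4 - A)*A) = -2 + (-4*m + A*(4 - A)) = -2 - 4*m + A*(4 - A))
N(G, z) = -6 + 12*G (N(G, z) = 0 - 3*(-2 - 1*2² - 4*G + 4*2) = 0 - 3*(-2 - 1*4 - 4*G + 8) = 0 - 3*(-2 - 4 - 4*G + 8) = 0 - 3*(2 - 4*G) = 0 + (-6 + 12*G) = -6 + 12*G)
(-83 - 96)*N(-3, -2) = (-83 - 96)*(-6 + 12*(-3)) = -179*(-6 - 36) = -179*(-42) = 7518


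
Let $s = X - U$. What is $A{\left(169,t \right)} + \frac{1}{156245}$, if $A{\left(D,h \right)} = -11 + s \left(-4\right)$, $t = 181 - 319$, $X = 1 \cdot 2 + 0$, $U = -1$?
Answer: $- \frac{3593634}{156245} \approx -23.0$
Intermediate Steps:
$X = 2$ ($X = 2 + 0 = 2$)
$t = -138$
$s = 3$ ($s = 2 - -1 = 2 + 1 = 3$)
$A{\left(D,h \right)} = -23$ ($A{\left(D,h \right)} = -11 + 3 \left(-4\right) = -11 - 12 = -23$)
$A{\left(169,t \right)} + \frac{1}{156245} = -23 + \frac{1}{156245} = - \frac{3593634}{156245}$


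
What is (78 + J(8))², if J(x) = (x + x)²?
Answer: 111556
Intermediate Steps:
J(x) = 4*x² (J(x) = (2*x)² = 4*x²)
(78 + J(8))² = (78 + 4*8²)² = (78 + 4*64)² = (78 + 256)² = 334² = 111556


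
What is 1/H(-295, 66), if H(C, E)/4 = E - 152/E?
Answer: 33/8408 ≈ 0.0039248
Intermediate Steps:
H(C, E) = -608/E + 4*E (H(C, E) = 4*(E - 152/E) = -608/E + 4*E)
1/H(-295, 66) = 1/(-608/66 + 4*66) = 1/(-608*1/66 + 264) = 1/(-304/33 + 264) = 1/(8408/33) = 33/8408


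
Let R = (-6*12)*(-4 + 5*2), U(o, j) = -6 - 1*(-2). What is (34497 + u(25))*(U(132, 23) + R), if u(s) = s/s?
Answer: -15041128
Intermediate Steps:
U(o, j) = -4 (U(o, j) = -6 + 2 = -4)
u(s) = 1
R = -432 (R = -72*(-4 + 10) = -72*6 = -432)
(34497 + u(25))*(U(132, 23) + R) = (34497 + 1)*(-4 - 432) = 34498*(-436) = -15041128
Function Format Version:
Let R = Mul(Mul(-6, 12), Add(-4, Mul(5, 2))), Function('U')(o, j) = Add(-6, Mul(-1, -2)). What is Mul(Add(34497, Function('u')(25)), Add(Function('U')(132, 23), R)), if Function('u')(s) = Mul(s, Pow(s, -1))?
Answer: -15041128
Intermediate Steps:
Function('U')(o, j) = -4 (Function('U')(o, j) = Add(-6, 2) = -4)
Function('u')(s) = 1
R = -432 (R = Mul(-72, Add(-4, 10)) = Mul(-72, 6) = -432)
Mul(Add(34497, Function('u')(25)), Add(Function('U')(132, 23), R)) = Mul(Add(34497, 1), Add(-4, -432)) = Mul(34498, -436) = -15041128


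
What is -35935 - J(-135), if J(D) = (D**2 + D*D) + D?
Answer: -72250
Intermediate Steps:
J(D) = D + 2*D**2 (J(D) = (D**2 + D**2) + D = 2*D**2 + D = D + 2*D**2)
-35935 - J(-135) = -35935 - (-135)*(1 + 2*(-135)) = -35935 - (-135)*(1 - 270) = -35935 - (-135)*(-269) = -35935 - 1*36315 = -35935 - 36315 = -72250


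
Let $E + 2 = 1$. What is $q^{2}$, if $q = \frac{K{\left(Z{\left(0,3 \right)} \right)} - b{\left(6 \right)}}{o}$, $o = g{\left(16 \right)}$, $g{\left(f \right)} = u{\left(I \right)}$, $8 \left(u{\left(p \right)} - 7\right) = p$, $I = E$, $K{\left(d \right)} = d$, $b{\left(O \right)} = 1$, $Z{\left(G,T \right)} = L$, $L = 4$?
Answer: $\frac{576}{3025} \approx 0.19041$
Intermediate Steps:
$Z{\left(G,T \right)} = 4$
$E = -1$ ($E = -2 + 1 = -1$)
$I = -1$
$u{\left(p \right)} = 7 + \frac{p}{8}$
$g{\left(f \right)} = \frac{55}{8}$ ($g{\left(f \right)} = 7 + \frac{1}{8} \left(-1\right) = 7 - \frac{1}{8} = \frac{55}{8}$)
$o = \frac{55}{8} \approx 6.875$
$q = \frac{24}{55}$ ($q = \frac{4 - 1}{\frac{55}{8}} = \left(4 - 1\right) \frac{8}{55} = 3 \cdot \frac{8}{55} = \frac{24}{55} \approx 0.43636$)
$q^{2} = \left(\frac{24}{55}\right)^{2} = \frac{576}{3025}$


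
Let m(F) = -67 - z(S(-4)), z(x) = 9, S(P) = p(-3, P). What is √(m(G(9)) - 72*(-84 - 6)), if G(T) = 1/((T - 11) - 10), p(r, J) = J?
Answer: 2*√1601 ≈ 80.025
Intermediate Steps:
S(P) = P
G(T) = 1/(-21 + T) (G(T) = 1/((-11 + T) - 10) = 1/(-21 + T))
m(F) = -76 (m(F) = -67 - 1*9 = -67 - 9 = -76)
√(m(G(9)) - 72*(-84 - 6)) = √(-76 - 72*(-84 - 6)) = √(-76 - 72*(-90)) = √(-76 + 6480) = √6404 = 2*√1601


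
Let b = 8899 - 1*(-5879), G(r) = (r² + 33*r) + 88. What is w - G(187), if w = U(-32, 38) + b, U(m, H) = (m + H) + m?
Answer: -26476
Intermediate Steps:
G(r) = 88 + r² + 33*r
b = 14778 (b = 8899 + 5879 = 14778)
U(m, H) = H + 2*m (U(m, H) = (H + m) + m = H + 2*m)
w = 14752 (w = (38 + 2*(-32)) + 14778 = (38 - 64) + 14778 = -26 + 14778 = 14752)
w - G(187) = 14752 - (88 + 187² + 33*187) = 14752 - (88 + 34969 + 6171) = 14752 - 1*41228 = 14752 - 41228 = -26476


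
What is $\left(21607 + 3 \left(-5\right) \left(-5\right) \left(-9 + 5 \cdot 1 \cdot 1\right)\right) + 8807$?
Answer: $30114$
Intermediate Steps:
$\left(21607 + 3 \left(-5\right) \left(-5\right) \left(-9 + 5 \cdot 1 \cdot 1\right)\right) + 8807 = \left(21607 + \left(-15\right) \left(-5\right) \left(-9 + 5 \cdot 1\right)\right) + 8807 = \left(21607 + 75 \left(-9 + 5\right)\right) + 8807 = \left(21607 + 75 \left(-4\right)\right) + 8807 = \left(21607 - 300\right) + 8807 = 21307 + 8807 = 30114$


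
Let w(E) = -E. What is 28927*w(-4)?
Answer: 115708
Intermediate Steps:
28927*w(-4) = 28927*(-1*(-4)) = 28927*4 = 115708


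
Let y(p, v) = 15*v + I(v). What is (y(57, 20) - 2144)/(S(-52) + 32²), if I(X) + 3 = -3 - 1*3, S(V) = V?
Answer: -1853/972 ≈ -1.9064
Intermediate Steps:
I(X) = -9 (I(X) = -3 + (-3 - 1*3) = -3 + (-3 - 3) = -3 - 6 = -9)
y(p, v) = -9 + 15*v (y(p, v) = 15*v - 9 = -9 + 15*v)
(y(57, 20) - 2144)/(S(-52) + 32²) = ((-9 + 15*20) - 2144)/(-52 + 32²) = ((-9 + 300) - 2144)/(-52 + 1024) = (291 - 2144)/972 = -1853*1/972 = -1853/972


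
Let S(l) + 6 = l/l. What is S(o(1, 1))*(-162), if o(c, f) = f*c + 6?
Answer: 810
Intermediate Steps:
o(c, f) = 6 + c*f (o(c, f) = c*f + 6 = 6 + c*f)
S(l) = -5 (S(l) = -6 + l/l = -6 + 1 = -5)
S(o(1, 1))*(-162) = -5*(-162) = 810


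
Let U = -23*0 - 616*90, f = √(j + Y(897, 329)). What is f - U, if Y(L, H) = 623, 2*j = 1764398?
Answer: 55440 + √882822 ≈ 56380.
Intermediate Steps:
j = 882199 (j = (½)*1764398 = 882199)
f = √882822 (f = √(882199 + 623) = √882822 ≈ 939.59)
U = -55440 (U = 0 - 55440 = -55440)
f - U = √882822 - 1*(-55440) = √882822 + 55440 = 55440 + √882822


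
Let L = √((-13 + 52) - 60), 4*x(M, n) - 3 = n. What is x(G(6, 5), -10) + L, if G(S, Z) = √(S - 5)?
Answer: -7/4 + I*√21 ≈ -1.75 + 4.5826*I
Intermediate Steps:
G(S, Z) = √(-5 + S)
x(M, n) = ¾ + n/4
L = I*√21 (L = √(39 - 60) = √(-21) = I*√21 ≈ 4.5826*I)
x(G(6, 5), -10) + L = (¾ + (¼)*(-10)) + I*√21 = (¾ - 5/2) + I*√21 = -7/4 + I*√21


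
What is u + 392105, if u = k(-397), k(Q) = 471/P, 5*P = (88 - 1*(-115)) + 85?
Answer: 37642865/96 ≈ 3.9211e+5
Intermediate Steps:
P = 288/5 (P = ((88 - 1*(-115)) + 85)/5 = ((88 + 115) + 85)/5 = (203 + 85)/5 = (⅕)*288 = 288/5 ≈ 57.600)
k(Q) = 785/96 (k(Q) = 471/(288/5) = 471*(5/288) = 785/96)
u = 785/96 ≈ 8.1771
u + 392105 = 785/96 + 392105 = 37642865/96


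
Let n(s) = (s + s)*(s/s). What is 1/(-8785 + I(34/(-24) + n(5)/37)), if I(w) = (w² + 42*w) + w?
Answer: -197136/1741298507 ≈ -0.00011321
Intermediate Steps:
n(s) = 2*s (n(s) = (2*s)*1 = 2*s)
I(w) = w² + 43*w
1/(-8785 + I(34/(-24) + n(5)/37)) = 1/(-8785 + (34/(-24) + (2*5)/37)*(43 + (34/(-24) + (2*5)/37))) = 1/(-8785 + (34*(-1/24) + 10*(1/37))*(43 + (34*(-1/24) + 10*(1/37)))) = 1/(-8785 + (-17/12 + 10/37)*(43 + (-17/12 + 10/37))) = 1/(-8785 - 509*(43 - 509/444)/444) = 1/(-8785 - 509/444*18583/444) = 1/(-8785 - 9458747/197136) = 1/(-1741298507/197136) = -197136/1741298507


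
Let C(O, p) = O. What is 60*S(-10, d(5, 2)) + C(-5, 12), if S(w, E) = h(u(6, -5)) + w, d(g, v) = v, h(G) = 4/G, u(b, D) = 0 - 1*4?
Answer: -665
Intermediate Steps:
u(b, D) = -4 (u(b, D) = 0 - 4 = -4)
S(w, E) = -1 + w (S(w, E) = 4/(-4) + w = 4*(-¼) + w = -1 + w)
60*S(-10, d(5, 2)) + C(-5, 12) = 60*(-1 - 10) - 5 = 60*(-11) - 5 = -660 - 5 = -665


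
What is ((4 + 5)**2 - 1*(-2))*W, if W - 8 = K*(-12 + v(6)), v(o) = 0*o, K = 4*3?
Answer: -11288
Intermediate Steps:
K = 12
v(o) = 0
W = -136 (W = 8 + 12*(-12 + 0) = 8 + 12*(-12) = 8 - 144 = -136)
((4 + 5)**2 - 1*(-2))*W = ((4 + 5)**2 - 1*(-2))*(-136) = (9**2 + 2)*(-136) = (81 + 2)*(-136) = 83*(-136) = -11288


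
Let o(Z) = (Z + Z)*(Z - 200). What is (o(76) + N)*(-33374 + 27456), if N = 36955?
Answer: -107157226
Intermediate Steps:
o(Z) = 2*Z*(-200 + Z) (o(Z) = (2*Z)*(-200 + Z) = 2*Z*(-200 + Z))
(o(76) + N)*(-33374 + 27456) = (2*76*(-200 + 76) + 36955)*(-33374 + 27456) = (2*76*(-124) + 36955)*(-5918) = (-18848 + 36955)*(-5918) = 18107*(-5918) = -107157226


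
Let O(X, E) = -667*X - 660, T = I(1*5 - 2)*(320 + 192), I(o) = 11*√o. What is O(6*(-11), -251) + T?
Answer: 43362 + 5632*√3 ≈ 53117.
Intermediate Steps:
T = 5632*√3 (T = (11*√(1*5 - 2))*(320 + 192) = (11*√(5 - 2))*512 = (11*√3)*512 = 5632*√3 ≈ 9754.9)
O(X, E) = -660 - 667*X
O(6*(-11), -251) + T = (-660 - 4002*(-11)) + 5632*√3 = (-660 - 667*(-66)) + 5632*√3 = (-660 + 44022) + 5632*√3 = 43362 + 5632*√3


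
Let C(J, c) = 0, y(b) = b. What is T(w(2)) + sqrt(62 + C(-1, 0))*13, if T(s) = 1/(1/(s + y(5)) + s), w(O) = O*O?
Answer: 9/37 + 13*sqrt(62) ≈ 102.61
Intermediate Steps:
w(O) = O**2
T(s) = 1/(s + 1/(5 + s)) (T(s) = 1/(1/(s + 5) + s) = 1/(1/(5 + s) + s) = 1/(s + 1/(5 + s)))
T(w(2)) + sqrt(62 + C(-1, 0))*13 = (5 + 2**2)/(1 + (2**2)**2 + 5*2**2) + sqrt(62 + 0)*13 = (5 + 4)/(1 + 4**2 + 5*4) + sqrt(62)*13 = 9/(1 + 16 + 20) + 13*sqrt(62) = 9/37 + 13*sqrt(62)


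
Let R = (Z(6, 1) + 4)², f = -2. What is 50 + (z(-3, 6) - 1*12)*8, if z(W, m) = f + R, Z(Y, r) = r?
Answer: 138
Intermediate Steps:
R = 25 (R = (1 + 4)² = 5² = 25)
z(W, m) = 23 (z(W, m) = -2 + 25 = 23)
50 + (z(-3, 6) - 1*12)*8 = 50 + (23 - 1*12)*8 = 50 + (23 - 12)*8 = 50 + 11*8 = 50 + 88 = 138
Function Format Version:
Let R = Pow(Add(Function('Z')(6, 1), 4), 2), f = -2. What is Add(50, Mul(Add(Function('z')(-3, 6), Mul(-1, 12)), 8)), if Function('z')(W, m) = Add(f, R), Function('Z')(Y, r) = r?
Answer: 138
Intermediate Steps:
R = 25 (R = Pow(Add(1, 4), 2) = Pow(5, 2) = 25)
Function('z')(W, m) = 23 (Function('z')(W, m) = Add(-2, 25) = 23)
Add(50, Mul(Add(Function('z')(-3, 6), Mul(-1, 12)), 8)) = Add(50, Mul(Add(23, Mul(-1, 12)), 8)) = Add(50, Mul(Add(23, -12), 8)) = Add(50, Mul(11, 8)) = Add(50, 88) = 138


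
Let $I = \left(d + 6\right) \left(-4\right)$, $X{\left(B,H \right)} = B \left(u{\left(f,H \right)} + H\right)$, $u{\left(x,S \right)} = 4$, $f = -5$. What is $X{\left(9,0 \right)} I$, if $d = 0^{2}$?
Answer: $-864$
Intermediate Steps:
$d = 0$
$X{\left(B,H \right)} = B \left(4 + H\right)$
$I = -24$ ($I = \left(0 + 6\right) \left(-4\right) = 6 \left(-4\right) = -24$)
$X{\left(9,0 \right)} I = 9 \left(4 + 0\right) \left(-24\right) = 9 \cdot 4 \left(-24\right) = 36 \left(-24\right) = -864$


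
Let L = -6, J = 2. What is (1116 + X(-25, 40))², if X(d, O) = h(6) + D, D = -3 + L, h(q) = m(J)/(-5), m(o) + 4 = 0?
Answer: 30680521/25 ≈ 1.2272e+6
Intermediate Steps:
m(o) = -4 (m(o) = -4 + 0 = -4)
h(q) = ⅘ (h(q) = -4/(-5) = -4*(-⅕) = ⅘)
D = -9 (D = -3 - 6 = -9)
X(d, O) = -41/5 (X(d, O) = ⅘ - 9 = -41/5)
(1116 + X(-25, 40))² = (1116 - 41/5)² = (5539/5)² = 30680521/25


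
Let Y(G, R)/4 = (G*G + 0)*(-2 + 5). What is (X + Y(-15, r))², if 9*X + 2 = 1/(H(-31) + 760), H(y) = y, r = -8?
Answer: 313758977577049/43046721 ≈ 7.2888e+6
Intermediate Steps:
Y(G, R) = 12*G² (Y(G, R) = 4*((G*G + 0)*(-2 + 5)) = 4*((G² + 0)*3) = 4*(G²*3) = 4*(3*G²) = 12*G²)
X = -1457/6561 (X = -2/9 + 1/(9*(-31 + 760)) = -2/9 + (⅑)/729 = -2/9 + (⅑)*(1/729) = -2/9 + 1/6561 = -1457/6561 ≈ -0.22207)
(X + Y(-15, r))² = (-1457/6561 + 12*(-15)²)² = (-1457/6561 + 12*225)² = (-1457/6561 + 2700)² = (17713243/6561)² = 313758977577049/43046721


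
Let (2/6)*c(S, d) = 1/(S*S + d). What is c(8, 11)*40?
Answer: 8/5 ≈ 1.6000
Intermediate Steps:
c(S, d) = 3/(d + S**2) (c(S, d) = 3/(S*S + d) = 3/(S**2 + d) = 3/(d + S**2))
c(8, 11)*40 = (3/(11 + 8**2))*40 = (3/(11 + 64))*40 = (3/75)*40 = (3*(1/75))*40 = (1/25)*40 = 8/5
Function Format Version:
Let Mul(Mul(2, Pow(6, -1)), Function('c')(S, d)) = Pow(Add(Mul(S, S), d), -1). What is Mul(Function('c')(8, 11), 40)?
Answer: Rational(8, 5) ≈ 1.6000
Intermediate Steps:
Function('c')(S, d) = Mul(3, Pow(Add(d, Pow(S, 2)), -1)) (Function('c')(S, d) = Mul(3, Pow(Add(Mul(S, S), d), -1)) = Mul(3, Pow(Add(Pow(S, 2), d), -1)) = Mul(3, Pow(Add(d, Pow(S, 2)), -1)))
Mul(Function('c')(8, 11), 40) = Mul(Mul(3, Pow(Add(11, Pow(8, 2)), -1)), 40) = Mul(Mul(3, Pow(Add(11, 64), -1)), 40) = Mul(Mul(3, Pow(75, -1)), 40) = Mul(Mul(3, Rational(1, 75)), 40) = Mul(Rational(1, 25), 40) = Rational(8, 5)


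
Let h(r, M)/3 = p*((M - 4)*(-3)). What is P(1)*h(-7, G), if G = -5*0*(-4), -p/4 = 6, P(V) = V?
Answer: -864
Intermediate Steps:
p = -24 (p = -4*6 = -24)
G = 0 (G = 0*(-4) = 0)
h(r, M) = -864 + 216*M (h(r, M) = 3*(-24*(M - 4)*(-3)) = 3*(-24*(-4 + M)*(-3)) = 3*(-24*(12 - 3*M)) = 3*(-288 + 72*M) = -864 + 216*M)
P(1)*h(-7, G) = 1*(-864 + 216*0) = 1*(-864 + 0) = 1*(-864) = -864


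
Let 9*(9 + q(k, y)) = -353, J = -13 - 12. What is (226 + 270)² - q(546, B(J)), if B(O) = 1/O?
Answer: 2214578/9 ≈ 2.4606e+5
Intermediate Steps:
J = -25
q(k, y) = -434/9 (q(k, y) = -9 + (⅑)*(-353) = -9 - 353/9 = -434/9)
(226 + 270)² - q(546, B(J)) = (226 + 270)² - 1*(-434/9) = 496² + 434/9 = 246016 + 434/9 = 2214578/9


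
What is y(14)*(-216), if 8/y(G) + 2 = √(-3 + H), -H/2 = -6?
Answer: -1728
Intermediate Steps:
H = 12 (H = -2*(-6) = 12)
y(G) = 8 (y(G) = 8/(-2 + √(-3 + 12)) = 8/(-2 + √9) = 8/(-2 + 3) = 8/1 = 8*1 = 8)
y(14)*(-216) = 8*(-216) = -1728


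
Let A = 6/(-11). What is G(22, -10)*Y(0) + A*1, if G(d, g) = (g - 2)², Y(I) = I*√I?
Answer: -6/11 ≈ -0.54545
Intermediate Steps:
Y(I) = I^(3/2)
A = -6/11 (A = 6*(-1/11) = -6/11 ≈ -0.54545)
G(d, g) = (-2 + g)²
G(22, -10)*Y(0) + A*1 = (-2 - 10)²*0^(3/2) - 6/11*1 = (-12)²*0 - 6/11 = 144*0 - 6/11 = 0 - 6/11 = -6/11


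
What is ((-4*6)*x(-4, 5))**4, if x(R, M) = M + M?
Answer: 3317760000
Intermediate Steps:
x(R, M) = 2*M
((-4*6)*x(-4, 5))**4 = ((-4*6)*(2*5))**4 = (-24*10)**4 = (-240)**4 = 3317760000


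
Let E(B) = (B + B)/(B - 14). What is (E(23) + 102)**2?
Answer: 929296/81 ≈ 11473.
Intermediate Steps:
E(B) = 2*B/(-14 + B) (E(B) = (2*B)/(-14 + B) = 2*B/(-14 + B))
(E(23) + 102)**2 = (2*23/(-14 + 23) + 102)**2 = (2*23/9 + 102)**2 = (2*23*(1/9) + 102)**2 = (46/9 + 102)**2 = (964/9)**2 = 929296/81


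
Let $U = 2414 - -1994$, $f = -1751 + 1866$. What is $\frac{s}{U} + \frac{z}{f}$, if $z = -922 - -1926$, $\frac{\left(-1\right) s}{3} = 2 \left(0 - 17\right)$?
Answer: $\frac{2218681}{253460} \approx 8.7536$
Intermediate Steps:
$s = 102$ ($s = - 3 \cdot 2 \left(0 - 17\right) = - 3 \cdot 2 \left(-17\right) = \left(-3\right) \left(-34\right) = 102$)
$f = 115$
$U = 4408$ ($U = 2414 + 1994 = 4408$)
$z = 1004$ ($z = -922 + 1926 = 1004$)
$\frac{s}{U} + \frac{z}{f} = \frac{102}{4408} + \frac{1004}{115} = 102 \cdot \frac{1}{4408} + 1004 \cdot \frac{1}{115} = \frac{51}{2204} + \frac{1004}{115} = \frac{2218681}{253460}$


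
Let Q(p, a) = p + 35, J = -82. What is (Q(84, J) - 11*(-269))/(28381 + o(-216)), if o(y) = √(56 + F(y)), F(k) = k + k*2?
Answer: 87356718/805481753 - 12312*I*√37/805481753 ≈ 0.10845 - 9.2977e-5*I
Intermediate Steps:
F(k) = 3*k (F(k) = k + 2*k = 3*k)
Q(p, a) = 35 + p
o(y) = √(56 + 3*y)
(Q(84, J) - 11*(-269))/(28381 + o(-216)) = ((35 + 84) - 11*(-269))/(28381 + √(56 + 3*(-216))) = (119 + 2959)/(28381 + √(56 - 648)) = 3078/(28381 + √(-592)) = 3078/(28381 + 4*I*√37)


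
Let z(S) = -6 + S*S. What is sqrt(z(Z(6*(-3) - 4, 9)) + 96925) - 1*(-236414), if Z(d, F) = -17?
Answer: 236414 + 2*sqrt(24302) ≈ 2.3673e+5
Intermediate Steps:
z(S) = -6 + S**2
sqrt(z(Z(6*(-3) - 4, 9)) + 96925) - 1*(-236414) = sqrt((-6 + (-17)**2) + 96925) - 1*(-236414) = sqrt((-6 + 289) + 96925) + 236414 = sqrt(283 + 96925) + 236414 = sqrt(97208) + 236414 = 2*sqrt(24302) + 236414 = 236414 + 2*sqrt(24302)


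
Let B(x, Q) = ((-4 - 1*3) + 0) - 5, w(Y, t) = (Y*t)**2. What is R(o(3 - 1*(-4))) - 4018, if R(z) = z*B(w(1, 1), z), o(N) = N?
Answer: -4102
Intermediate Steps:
w(Y, t) = Y**2*t**2
B(x, Q) = -12 (B(x, Q) = ((-4 - 3) + 0) - 5 = (-7 + 0) - 5 = -7 - 5 = -12)
R(z) = -12*z (R(z) = z*(-12) = -12*z)
R(o(3 - 1*(-4))) - 4018 = -12*(3 - 1*(-4)) - 4018 = -12*(3 + 4) - 4018 = -12*7 - 4018 = -84 - 4018 = -4102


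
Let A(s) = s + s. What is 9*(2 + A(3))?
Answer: 72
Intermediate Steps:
A(s) = 2*s
9*(2 + A(3)) = 9*(2 + 2*3) = 9*(2 + 6) = 9*8 = 72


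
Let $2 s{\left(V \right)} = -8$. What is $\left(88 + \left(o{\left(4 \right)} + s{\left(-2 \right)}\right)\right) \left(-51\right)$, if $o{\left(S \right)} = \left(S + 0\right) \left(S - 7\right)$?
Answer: $-3672$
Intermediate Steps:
$o{\left(S \right)} = S \left(-7 + S\right)$
$s{\left(V \right)} = -4$ ($s{\left(V \right)} = \frac{1}{2} \left(-8\right) = -4$)
$\left(88 + \left(o{\left(4 \right)} + s{\left(-2 \right)}\right)\right) \left(-51\right) = \left(88 + \left(4 \left(-7 + 4\right) - 4\right)\right) \left(-51\right) = \left(88 + \left(4 \left(-3\right) - 4\right)\right) \left(-51\right) = \left(88 - 16\right) \left(-51\right) = 72 \left(-51\right) = -3672$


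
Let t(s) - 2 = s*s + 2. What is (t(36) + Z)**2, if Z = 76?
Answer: 1893376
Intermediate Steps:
t(s) = 4 + s**2 (t(s) = 2 + (s*s + 2) = 2 + (s**2 + 2) = 2 + (2 + s**2) = 4 + s**2)
(t(36) + Z)**2 = ((4 + 36**2) + 76)**2 = ((4 + 1296) + 76)**2 = (1300 + 76)**2 = 1376**2 = 1893376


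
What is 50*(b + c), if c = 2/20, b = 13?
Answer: 655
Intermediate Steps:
c = 1/10 (c = 2*(1/20) = 1/10 ≈ 0.10000)
50*(b + c) = 50*(13 + 1/10) = 50*(131/10) = 655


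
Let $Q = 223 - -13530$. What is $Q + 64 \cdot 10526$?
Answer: $687417$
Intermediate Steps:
$Q = 13753$ ($Q = 223 + 13530 = 13753$)
$Q + 64 \cdot 10526 = 13753 + 64 \cdot 10526 = 13753 + 673664 = 687417$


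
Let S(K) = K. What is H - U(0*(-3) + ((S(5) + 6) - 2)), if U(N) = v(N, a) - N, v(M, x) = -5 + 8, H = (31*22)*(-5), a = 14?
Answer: -3404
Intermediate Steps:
H = -3410 (H = 682*(-5) = -3410)
v(M, x) = 3
U(N) = 3 - N
H - U(0*(-3) + ((S(5) + 6) - 2)) = -3410 - (3 - (0*(-3) + ((5 + 6) - 2))) = -3410 - (3 - (0 + (11 - 2))) = -3410 - (3 - (0 + 9)) = -3410 - (3 - 1*9) = -3410 - (3 - 9) = -3410 - 1*(-6) = -3410 + 6 = -3404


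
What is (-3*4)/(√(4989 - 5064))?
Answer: 4*I*√3/5 ≈ 1.3856*I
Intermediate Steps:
(-3*4)/(√(4989 - 5064)) = -12/√(-75) = -12/(5*I*√3) = -I*√3/15*(-12) = 4*I*√3/5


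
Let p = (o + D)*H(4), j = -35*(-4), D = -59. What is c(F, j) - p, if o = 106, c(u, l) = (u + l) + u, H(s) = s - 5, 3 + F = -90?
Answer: 1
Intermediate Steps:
F = -93 (F = -3 - 90 = -93)
j = 140
H(s) = -5 + s
c(u, l) = l + 2*u (c(u, l) = (l + u) + u = l + 2*u)
p = -47 (p = (106 - 59)*(-5 + 4) = 47*(-1) = -47)
c(F, j) - p = (140 + 2*(-93)) - 1*(-47) = (140 - 186) + 47 = -46 + 47 = 1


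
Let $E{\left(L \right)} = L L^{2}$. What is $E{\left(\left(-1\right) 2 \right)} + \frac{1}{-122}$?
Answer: $- \frac{977}{122} \approx -8.0082$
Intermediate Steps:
$E{\left(L \right)} = L^{3}$
$E{\left(\left(-1\right) 2 \right)} + \frac{1}{-122} = \left(\left(-1\right) 2\right)^{3} + \frac{1}{-122} = \left(-2\right)^{3} - \frac{1}{122} = -8 - \frac{1}{122} = - \frac{977}{122}$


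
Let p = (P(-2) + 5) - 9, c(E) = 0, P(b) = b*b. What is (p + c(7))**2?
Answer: 0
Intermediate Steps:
P(b) = b**2
p = 0 (p = ((-2)**2 + 5) - 9 = (4 + 5) - 9 = 9 - 9 = 0)
(p + c(7))**2 = (0 + 0)**2 = 0**2 = 0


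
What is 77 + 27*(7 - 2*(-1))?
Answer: 320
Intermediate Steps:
77 + 27*(7 - 2*(-1)) = 77 + 27*(7 + 2) = 77 + 27*9 = 77 + 243 = 320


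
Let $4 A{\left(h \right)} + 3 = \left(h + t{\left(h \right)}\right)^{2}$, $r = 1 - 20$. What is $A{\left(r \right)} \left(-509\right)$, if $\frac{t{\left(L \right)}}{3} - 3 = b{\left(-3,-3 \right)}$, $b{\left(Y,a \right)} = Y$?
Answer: $- \frac{91111}{2} \approx -45556.0$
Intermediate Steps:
$r = -19$ ($r = 1 - 20 = -19$)
$t{\left(L \right)} = 0$ ($t{\left(L \right)} = 9 + 3 \left(-3\right) = 9 - 9 = 0$)
$A{\left(h \right)} = - \frac{3}{4} + \frac{h^{2}}{4}$ ($A{\left(h \right)} = - \frac{3}{4} + \frac{\left(h + 0\right)^{2}}{4} = - \frac{3}{4} + \frac{h^{2}}{4}$)
$A{\left(r \right)} \left(-509\right) = \left(- \frac{3}{4} + \frac{\left(-19\right)^{2}}{4}\right) \left(-509\right) = \left(- \frac{3}{4} + \frac{1}{4} \cdot 361\right) \left(-509\right) = \left(- \frac{3}{4} + \frac{361}{4}\right) \left(-509\right) = \frac{179}{2} \left(-509\right) = - \frac{91111}{2}$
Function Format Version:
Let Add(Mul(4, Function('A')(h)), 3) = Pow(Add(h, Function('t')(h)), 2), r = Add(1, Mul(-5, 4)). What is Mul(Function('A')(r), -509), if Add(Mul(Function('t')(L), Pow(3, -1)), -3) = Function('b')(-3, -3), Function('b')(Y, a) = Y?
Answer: Rational(-91111, 2) ≈ -45556.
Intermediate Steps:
r = -19 (r = Add(1, -20) = -19)
Function('t')(L) = 0 (Function('t')(L) = Add(9, Mul(3, -3)) = Add(9, -9) = 0)
Function('A')(h) = Add(Rational(-3, 4), Mul(Rational(1, 4), Pow(h, 2))) (Function('A')(h) = Add(Rational(-3, 4), Mul(Rational(1, 4), Pow(Add(h, 0), 2))) = Add(Rational(-3, 4), Mul(Rational(1, 4), Pow(h, 2))))
Mul(Function('A')(r), -509) = Mul(Add(Rational(-3, 4), Mul(Rational(1, 4), Pow(-19, 2))), -509) = Mul(Add(Rational(-3, 4), Mul(Rational(1, 4), 361)), -509) = Mul(Add(Rational(-3, 4), Rational(361, 4)), -509) = Mul(Rational(179, 2), -509) = Rational(-91111, 2)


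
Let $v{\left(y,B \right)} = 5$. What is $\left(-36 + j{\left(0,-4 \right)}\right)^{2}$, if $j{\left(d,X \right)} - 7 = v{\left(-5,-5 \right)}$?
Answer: $576$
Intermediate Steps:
$j{\left(d,X \right)} = 12$ ($j{\left(d,X \right)} = 7 + 5 = 12$)
$\left(-36 + j{\left(0,-4 \right)}\right)^{2} = \left(-36 + 12\right)^{2} = \left(-24\right)^{2} = 576$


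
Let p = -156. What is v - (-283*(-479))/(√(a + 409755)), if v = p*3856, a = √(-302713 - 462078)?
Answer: -601536 - 135557/√(409755 + I*√764791) ≈ -6.0175e+5 + 0.22598*I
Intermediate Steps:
a = I*√764791 (a = √(-764791) = I*√764791 ≈ 874.52*I)
v = -601536 (v = -156*3856 = -601536)
v - (-283*(-479))/(√(a + 409755)) = -601536 - (-283*(-479))/(√(I*√764791 + 409755)) = -601536 - 135557/(√(409755 + I*√764791)) = -601536 - 135557/√(409755 + I*√764791)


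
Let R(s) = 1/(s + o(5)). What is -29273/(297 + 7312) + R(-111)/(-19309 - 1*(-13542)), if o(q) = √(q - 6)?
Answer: -2080167047303/540702951166 + I/71060974 ≈ -3.8472 + 1.4072e-8*I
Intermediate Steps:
o(q) = √(-6 + q)
R(s) = 1/(I + s) (R(s) = 1/(s + √(-6 + 5)) = 1/(s + √(-1)) = 1/(s + I) = 1/(I + s))
-29273/(297 + 7312) + R(-111)/(-19309 - 1*(-13542)) = -29273/(297 + 7312) + 1/((I - 111)*(-19309 - 1*(-13542))) = -29273/7609 + 1/((-111 + I)*(-19309 + 13542)) = -29273*1/7609 + ((-111 - I)/12322)/(-5767) = -29273/7609 + ((-111 - I)/12322)*(-1/5767) = -29273/7609 - (-111 - I)/71060974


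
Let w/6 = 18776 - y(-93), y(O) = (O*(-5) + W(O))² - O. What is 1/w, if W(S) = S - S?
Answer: -1/1185252 ≈ -8.4370e-7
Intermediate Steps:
W(S) = 0
y(O) = -O + 25*O² (y(O) = (O*(-5) + 0)² - O = (-5*O + 0)² - O = (-5*O)² - O = 25*O² - O = -O + 25*O²)
w = -1185252 (w = 6*(18776 - (-93)*(-1 + 25*(-93))) = 6*(18776 - (-93)*(-1 - 2325)) = 6*(18776 - (-93)*(-2326)) = 6*(18776 - 1*216318) = 6*(18776 - 216318) = 6*(-197542) = -1185252)
1/w = 1/(-1185252) = -1/1185252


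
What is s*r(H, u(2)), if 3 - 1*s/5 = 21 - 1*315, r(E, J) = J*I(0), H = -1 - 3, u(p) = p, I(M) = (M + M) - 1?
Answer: -2970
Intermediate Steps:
I(M) = -1 + 2*M (I(M) = 2*M - 1 = -1 + 2*M)
H = -4
r(E, J) = -J (r(E, J) = J*(-1 + 2*0) = J*(-1 + 0) = J*(-1) = -J)
s = 1485 (s = 15 - 5*(21 - 1*315) = 15 - 5*(21 - 315) = 15 - 5*(-294) = 15 + 1470 = 1485)
s*r(H, u(2)) = 1485*(-1*2) = 1485*(-2) = -2970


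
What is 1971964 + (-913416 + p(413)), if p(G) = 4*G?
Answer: 1060200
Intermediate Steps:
1971964 + (-913416 + p(413)) = 1971964 + (-913416 + 4*413) = 1971964 + (-913416 + 1652) = 1971964 - 911764 = 1060200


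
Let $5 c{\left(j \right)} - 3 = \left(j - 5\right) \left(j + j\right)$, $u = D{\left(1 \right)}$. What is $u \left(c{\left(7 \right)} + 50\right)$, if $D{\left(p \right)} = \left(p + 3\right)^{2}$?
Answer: $\frac{4496}{5} \approx 899.2$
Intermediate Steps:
$D{\left(p \right)} = \left(3 + p\right)^{2}$
$u = 16$ ($u = \left(3 + 1\right)^{2} = 4^{2} = 16$)
$c{\left(j \right)} = \frac{3}{5} + \frac{2 j \left(-5 + j\right)}{5}$ ($c{\left(j \right)} = \frac{3}{5} + \frac{\left(j - 5\right) \left(j + j\right)}{5} = \frac{3}{5} + \frac{\left(-5 + j\right) 2 j}{5} = \frac{3}{5} + \frac{2 j \left(-5 + j\right)}{5}$)
$u \left(c{\left(7 \right)} + 50\right) = 16 \left(\left(\frac{3}{5} - 14 + \frac{2 \cdot 7^{2}}{5}\right) + 50\right) = 16 \left(\left(\frac{3}{5} - 14 + \frac{2}{5} \cdot 49\right) + 50\right) = 16 \left(\left(\frac{3}{5} - 14 + \frac{98}{5}\right) + 50\right) = 16 \left(\frac{31}{5} + 50\right) = 16 \cdot \frac{281}{5} = \frac{4496}{5}$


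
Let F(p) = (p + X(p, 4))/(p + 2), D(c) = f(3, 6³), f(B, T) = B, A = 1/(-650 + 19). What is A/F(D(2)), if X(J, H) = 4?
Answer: -5/4417 ≈ -0.0011320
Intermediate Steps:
A = -1/631 (A = 1/(-631) = -1/631 ≈ -0.0015848)
D(c) = 3
F(p) = (4 + p)/(2 + p) (F(p) = (p + 4)/(p + 2) = (4 + p)/(2 + p))
A/F(D(2)) = -(2 + 3)/(4 + 3)/631 = -1/(631*(7/5)) = -1/(631*((⅕)*7)) = -1/(631*7/5) = -1/631*5/7 = -5/4417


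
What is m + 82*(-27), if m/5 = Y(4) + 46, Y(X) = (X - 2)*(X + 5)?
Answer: -1894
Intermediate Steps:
Y(X) = (-2 + X)*(5 + X)
m = 320 (m = 5*((-10 + 4**2 + 3*4) + 46) = 5*((-10 + 16 + 12) + 46) = 5*(18 + 46) = 5*64 = 320)
m + 82*(-27) = 320 + 82*(-27) = 320 - 2214 = -1894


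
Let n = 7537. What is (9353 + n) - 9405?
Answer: 7485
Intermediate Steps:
(9353 + n) - 9405 = (9353 + 7537) - 9405 = 16890 - 9405 = 7485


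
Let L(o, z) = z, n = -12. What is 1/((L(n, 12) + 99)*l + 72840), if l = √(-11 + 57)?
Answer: 12140/884183139 - 37*√46/1768366278 ≈ 1.3588e-5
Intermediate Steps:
l = √46 ≈ 6.7823
1/((L(n, 12) + 99)*l + 72840) = 1/((12 + 99)*√46 + 72840) = 1/(111*√46 + 72840) = 1/(72840 + 111*√46)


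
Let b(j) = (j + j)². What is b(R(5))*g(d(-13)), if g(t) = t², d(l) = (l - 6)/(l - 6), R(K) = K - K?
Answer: 0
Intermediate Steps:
R(K) = 0
b(j) = 4*j² (b(j) = (2*j)² = 4*j²)
d(l) = 1 (d(l) = (-6 + l)/(-6 + l) = 1)
b(R(5))*g(d(-13)) = (4*0²)*1² = (4*0)*1 = 0*1 = 0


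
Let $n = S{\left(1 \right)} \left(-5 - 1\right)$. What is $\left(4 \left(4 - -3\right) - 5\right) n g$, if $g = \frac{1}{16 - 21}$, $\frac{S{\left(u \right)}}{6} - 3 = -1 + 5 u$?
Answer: $\frac{5796}{5} \approx 1159.2$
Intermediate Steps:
$S{\left(u \right)} = 12 + 30 u$ ($S{\left(u \right)} = 18 + 6 \left(-1 + 5 u\right) = 18 + \left(-6 + 30 u\right) = 12 + 30 u$)
$n = -252$ ($n = \left(12 + 30 \cdot 1\right) \left(-5 - 1\right) = \left(12 + 30\right) \left(-6\right) = 42 \left(-6\right) = -252$)
$g = - \frac{1}{5}$ ($g = \frac{1}{-5} = - \frac{1}{5} \approx -0.2$)
$\left(4 \left(4 - -3\right) - 5\right) n g = \left(4 \left(4 - -3\right) - 5\right) \left(-252\right) \left(- \frac{1}{5}\right) = \left(4 \left(4 + 3\right) - 5\right) \left(-252\right) \left(- \frac{1}{5}\right) = \left(4 \cdot 7 - 5\right) \left(-252\right) \left(- \frac{1}{5}\right) = \left(28 - 5\right) \left(-252\right) \left(- \frac{1}{5}\right) = 23 \left(-252\right) \left(- \frac{1}{5}\right) = \left(-5796\right) \left(- \frac{1}{5}\right) = \frac{5796}{5}$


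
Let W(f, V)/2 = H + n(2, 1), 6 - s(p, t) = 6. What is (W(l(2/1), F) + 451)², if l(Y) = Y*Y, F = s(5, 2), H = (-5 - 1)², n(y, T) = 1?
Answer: 275625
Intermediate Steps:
s(p, t) = 0 (s(p, t) = 6 - 1*6 = 6 - 6 = 0)
H = 36 (H = (-6)² = 36)
F = 0
l(Y) = Y²
W(f, V) = 74 (W(f, V) = 2*(36 + 1) = 2*37 = 74)
(W(l(2/1), F) + 451)² = (74 + 451)² = 525² = 275625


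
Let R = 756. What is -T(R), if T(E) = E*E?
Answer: -571536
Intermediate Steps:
T(E) = E**2
-T(R) = -1*756**2 = -1*571536 = -571536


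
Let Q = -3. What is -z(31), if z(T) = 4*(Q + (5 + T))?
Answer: -132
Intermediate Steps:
z(T) = 8 + 4*T (z(T) = 4*(-3 + (5 + T)) = 4*(2 + T) = 8 + 4*T)
-z(31) = -(8 + 4*31) = -(8 + 124) = -1*132 = -132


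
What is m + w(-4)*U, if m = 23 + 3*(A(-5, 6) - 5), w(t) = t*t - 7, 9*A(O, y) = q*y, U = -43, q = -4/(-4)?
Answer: -377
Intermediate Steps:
q = 1 (q = -4*(-1/4) = 1)
A(O, y) = y/9 (A(O, y) = (1*y)/9 = y/9)
w(t) = -7 + t**2 (w(t) = t**2 - 7 = -7 + t**2)
m = 10 (m = 23 + 3*((1/9)*6 - 5) = 23 + 3*(2/3 - 5) = 23 + 3*(-13/3) = 23 - 13 = 10)
m + w(-4)*U = 10 + (-7 + (-4)**2)*(-43) = 10 + (-7 + 16)*(-43) = 10 + 9*(-43) = 10 - 387 = -377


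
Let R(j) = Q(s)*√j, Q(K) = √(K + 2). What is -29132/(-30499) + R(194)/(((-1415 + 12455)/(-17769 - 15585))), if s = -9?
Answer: 29132/30499 - 5559*I*√1358/1840 ≈ 0.95518 - 111.33*I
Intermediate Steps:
Q(K) = √(2 + K)
R(j) = I*√7*√j (R(j) = √(2 - 9)*√j = √(-7)*√j = (I*√7)*√j = I*√7*√j)
-29132/(-30499) + R(194)/(((-1415 + 12455)/(-17769 - 15585))) = -29132/(-30499) + (I*√7*√194)/(((-1415 + 12455)/(-17769 - 15585))) = -29132*(-1/30499) + (I*√1358)/((11040/(-33354))) = 29132/30499 + (I*√1358)/((11040*(-1/33354))) = 29132/30499 + (I*√1358)/(-1840/5559) = 29132/30499 + (I*√1358)*(-5559/1840) = 29132/30499 - 5559*I*√1358/1840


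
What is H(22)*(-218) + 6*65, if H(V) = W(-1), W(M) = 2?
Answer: -46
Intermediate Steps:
H(V) = 2
H(22)*(-218) + 6*65 = 2*(-218) + 6*65 = -436 + 390 = -46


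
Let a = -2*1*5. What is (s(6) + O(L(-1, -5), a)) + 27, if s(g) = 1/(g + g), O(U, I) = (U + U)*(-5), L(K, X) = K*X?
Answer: -275/12 ≈ -22.917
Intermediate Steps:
a = -10 (a = -2*5 = -10)
O(U, I) = -10*U (O(U, I) = (2*U)*(-5) = -10*U)
s(g) = 1/(2*g)
(s(6) + O(L(-1, -5), a)) + 27 = ((½)/6 - (-10)*(-5)) + 27 = ((½)*(⅙) - 10*5) + 27 = (1/12 - 50) + 27 = -599/12 + 27 = -275/12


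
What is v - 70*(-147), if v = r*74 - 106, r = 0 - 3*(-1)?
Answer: 10406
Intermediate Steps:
r = 3 (r = 0 + 3 = 3)
v = 116 (v = 3*74 - 106 = 222 - 106 = 116)
v - 70*(-147) = 116 - 70*(-147) = 116 - 1*(-10290) = 116 + 10290 = 10406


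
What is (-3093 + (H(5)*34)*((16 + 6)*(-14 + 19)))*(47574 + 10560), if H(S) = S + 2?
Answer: 1342139658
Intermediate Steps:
H(S) = 2 + S
(-3093 + (H(5)*34)*((16 + 6)*(-14 + 19)))*(47574 + 10560) = (-3093 + ((2 + 5)*34)*((16 + 6)*(-14 + 19)))*(47574 + 10560) = (-3093 + (7*34)*(22*5))*58134 = (-3093 + 238*110)*58134 = (-3093 + 26180)*58134 = 23087*58134 = 1342139658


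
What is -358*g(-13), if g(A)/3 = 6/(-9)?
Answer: 716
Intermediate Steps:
g(A) = -2 (g(A) = 3*(6/(-9)) = 3*(6*(-1/9)) = 3*(-2/3) = -2)
-358*g(-13) = -358*(-2) = 716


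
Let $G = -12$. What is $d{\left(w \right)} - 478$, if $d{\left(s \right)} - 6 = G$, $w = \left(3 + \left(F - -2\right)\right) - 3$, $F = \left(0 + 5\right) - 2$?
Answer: $-484$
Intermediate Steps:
$F = 3$ ($F = 5 - 2 = 3$)
$w = 5$ ($w = \left(3 + \left(3 - -2\right)\right) - 3 = \left(3 + \left(3 + 2\right)\right) - 3 = \left(3 + 5\right) - 3 = 8 - 3 = 5$)
$d{\left(s \right)} = -6$ ($d{\left(s \right)} = 6 - 12 = -6$)
$d{\left(w \right)} - 478 = -6 - 478 = -484$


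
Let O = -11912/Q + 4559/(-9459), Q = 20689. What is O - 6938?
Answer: -1357954524197/195697251 ≈ -6939.1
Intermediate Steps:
O = -206996759/195697251 (O = -11912/20689 + 4559/(-9459) = -11912*1/20689 + 4559*(-1/9459) = -11912/20689 - 4559/9459 = -206996759/195697251 ≈ -1.0577)
O - 6938 = -206996759/195697251 - 6938 = -1357954524197/195697251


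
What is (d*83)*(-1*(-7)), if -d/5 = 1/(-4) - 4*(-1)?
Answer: -43575/4 ≈ -10894.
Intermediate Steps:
d = -75/4 (d = -5*(1/(-4) - 4*(-1)) = -5*(1*(-¼) + 4) = -5*(-¼ + 4) = -5*15/4 = -75/4 ≈ -18.750)
(d*83)*(-1*(-7)) = (-75/4*83)*(-1*(-7)) = -6225/4*7 = -43575/4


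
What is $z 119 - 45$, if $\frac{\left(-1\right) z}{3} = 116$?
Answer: $-41457$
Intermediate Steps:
$z = -348$ ($z = \left(-3\right) 116 = -348$)
$z 119 - 45 = \left(-348\right) 119 - 45 = -41412 - 45 = -41457$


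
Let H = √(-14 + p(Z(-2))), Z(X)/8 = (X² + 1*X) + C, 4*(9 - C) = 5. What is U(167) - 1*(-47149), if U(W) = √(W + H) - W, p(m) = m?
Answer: 46982 + 5*√7 ≈ 46995.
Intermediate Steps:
C = 31/4 (C = 9 - ¼*5 = 9 - 5/4 = 31/4 ≈ 7.7500)
Z(X) = 62 + 8*X + 8*X² (Z(X) = 8*((X² + 1*X) + 31/4) = 8*((X² + X) + 31/4) = 8*((X + X²) + 31/4) = 8*(31/4 + X + X²) = 62 + 8*X + 8*X²)
H = 8 (H = √(-14 + (62 + 8*(-2) + 8*(-2)²)) = √(-14 + (62 - 16 + 8*4)) = √(-14 + (62 - 16 + 32)) = √(-14 + 78) = √64 = 8)
U(W) = √(8 + W) - W (U(W) = √(W + 8) - W = √(8 + W) - W)
U(167) - 1*(-47149) = (√(8 + 167) - 1*167) - 1*(-47149) = (√175 - 167) + 47149 = (5*√7 - 167) + 47149 = (-167 + 5*√7) + 47149 = 46982 + 5*√7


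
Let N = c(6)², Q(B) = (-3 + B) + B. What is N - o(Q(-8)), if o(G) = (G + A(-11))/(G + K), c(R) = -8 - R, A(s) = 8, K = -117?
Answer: 26645/136 ≈ 195.92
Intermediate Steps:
Q(B) = -3 + 2*B
N = 196 (N = (-8 - 1*6)² = (-8 - 6)² = (-14)² = 196)
o(G) = (8 + G)/(-117 + G) (o(G) = (G + 8)/(G - 117) = (8 + G)/(-117 + G))
N - o(Q(-8)) = 196 - (8 + (-3 + 2*(-8)))/(-117 + (-3 + 2*(-8))) = 196 - (8 + (-3 - 16))/(-117 + (-3 - 16)) = 196 - (8 - 19)/(-117 - 19) = 196 - (-11)/(-136) = 196 - (-1)*(-11)/136 = 196 - 1*11/136 = 196 - 11/136 = 26645/136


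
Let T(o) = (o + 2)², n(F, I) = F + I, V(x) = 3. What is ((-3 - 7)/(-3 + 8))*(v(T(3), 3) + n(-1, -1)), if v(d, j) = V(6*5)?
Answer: -2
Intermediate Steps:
T(o) = (2 + o)²
v(d, j) = 3
((-3 - 7)/(-3 + 8))*(v(T(3), 3) + n(-1, -1)) = ((-3 - 7)/(-3 + 8))*(3 + (-1 - 1)) = (-10/5)*(3 - 2) = -10*⅕*1 = -2*1 = -2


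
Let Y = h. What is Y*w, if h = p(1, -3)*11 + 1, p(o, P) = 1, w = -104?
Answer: -1248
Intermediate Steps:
h = 12 (h = 1*11 + 1 = 11 + 1 = 12)
Y = 12
Y*w = 12*(-104) = -1248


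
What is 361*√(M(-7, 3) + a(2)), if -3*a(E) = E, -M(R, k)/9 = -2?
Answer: 722*√39/3 ≈ 1503.0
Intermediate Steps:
M(R, k) = 18 (M(R, k) = -9*(-2) = 18)
a(E) = -E/3
361*√(M(-7, 3) + a(2)) = 361*√(18 - ⅓*2) = 361*√(18 - ⅔) = 361*√(52/3) = 361*(2*√39/3) = 722*√39/3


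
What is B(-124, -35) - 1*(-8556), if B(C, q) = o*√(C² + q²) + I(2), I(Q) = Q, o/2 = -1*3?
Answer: 8558 - 6*√16601 ≈ 7784.9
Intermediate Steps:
o = -6 (o = 2*(-1*3) = 2*(-3) = -6)
B(C, q) = 2 - 6*√(C² + q²) (B(C, q) = -6*√(C² + q²) + 2 = 2 - 6*√(C² + q²))
B(-124, -35) - 1*(-8556) = (2 - 6*√((-124)² + (-35)²)) - 1*(-8556) = (2 - 6*√(15376 + 1225)) + 8556 = (2 - 6*√16601) + 8556 = 8558 - 6*√16601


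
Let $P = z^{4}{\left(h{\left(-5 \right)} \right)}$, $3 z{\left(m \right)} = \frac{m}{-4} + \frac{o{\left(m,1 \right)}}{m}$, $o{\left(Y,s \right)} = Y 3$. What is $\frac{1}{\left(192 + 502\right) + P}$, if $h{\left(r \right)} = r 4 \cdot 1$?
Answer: $\frac{81}{60310} \approx 0.0013431$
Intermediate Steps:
$o{\left(Y,s \right)} = 3 Y$
$h{\left(r \right)} = 4 r$ ($h{\left(r \right)} = 4 r 1 = 4 r$)
$z{\left(m \right)} = 1 - \frac{m}{12}$ ($z{\left(m \right)} = \frac{\frac{m}{-4} + \frac{3 m}{m}}{3} = \frac{m \left(- \frac{1}{4}\right) + 3}{3} = \frac{- \frac{m}{4} + 3}{3} = \frac{3 - \frac{m}{4}}{3} = 1 - \frac{m}{12}$)
$P = \frac{4096}{81}$ ($P = \left(1 - \frac{4 \left(-5\right)}{12}\right)^{4} = \left(1 - - \frac{5}{3}\right)^{4} = \left(1 + \frac{5}{3}\right)^{4} = \left(\frac{8}{3}\right)^{4} = \frac{4096}{81} \approx 50.568$)
$\frac{1}{\left(192 + 502\right) + P} = \frac{1}{\left(192 + 502\right) + \frac{4096}{81}} = \frac{1}{694 + \frac{4096}{81}} = \frac{1}{\frac{60310}{81}} = \frac{81}{60310}$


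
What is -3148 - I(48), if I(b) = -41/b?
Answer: -151063/48 ≈ -3147.1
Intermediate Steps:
-3148 - I(48) = -3148 - (-41)/48 = -3148 - 1*(-41/48) = -3148 + 41/48 = -151063/48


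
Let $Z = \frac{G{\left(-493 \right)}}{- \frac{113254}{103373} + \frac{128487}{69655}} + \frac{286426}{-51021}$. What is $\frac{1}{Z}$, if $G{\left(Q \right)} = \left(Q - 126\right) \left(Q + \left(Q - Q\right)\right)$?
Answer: $\frac{275175604295901}{112108867937648716999} \approx 2.4545 \cdot 10^{-6}$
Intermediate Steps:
$G{\left(Q \right)} = Q \left(-126 + Q\right)$ ($G{\left(Q \right)} = \left(-126 + Q\right) \left(Q + 0\right) = \left(-126 + Q\right) Q = Q \left(-126 + Q\right)$)
$Z = \frac{112108867937648716999}{275175604295901}$ ($Z = \frac{\left(-493\right) \left(-126 - 493\right)}{- \frac{113254}{103373} + \frac{128487}{69655}} + \frac{286426}{-51021} = \frac{\left(-493\right) \left(-619\right)}{\left(-113254\right) \frac{1}{103373} + 128487 \cdot \frac{1}{69655}} + 286426 \left(- \frac{1}{51021}\right) = \frac{305167}{- \frac{113254}{103373} + \frac{128487}{69655}} - \frac{286426}{51021} = \frac{305167}{\frac{5393379281}{7200446315}} - \frac{286426}{51021} = 305167 \cdot \frac{7200446315}{5393379281} - \frac{286426}{51021} = \frac{2197338600609605}{5393379281} - \frac{286426}{51021} = \frac{112108867937648716999}{275175604295901} \approx 4.0741 \cdot 10^{5}$)
$\frac{1}{Z} = \frac{1}{\frac{112108867937648716999}{275175604295901}} = \frac{275175604295901}{112108867937648716999}$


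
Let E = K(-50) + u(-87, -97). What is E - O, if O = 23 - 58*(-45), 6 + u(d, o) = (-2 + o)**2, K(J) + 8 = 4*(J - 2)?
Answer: 6946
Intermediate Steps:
K(J) = -16 + 4*J (K(J) = -8 + 4*(J - 2) = -8 + 4*(-2 + J) = -8 + (-8 + 4*J) = -16 + 4*J)
u(d, o) = -6 + (-2 + o)**2
E = 9579 (E = (-16 + 4*(-50)) + (-6 + (-2 - 97)**2) = (-16 - 200) + (-6 + (-99)**2) = -216 + (-6 + 9801) = -216 + 9795 = 9579)
O = 2633 (O = 23 + 2610 = 2633)
E - O = 9579 - 1*2633 = 9579 - 2633 = 6946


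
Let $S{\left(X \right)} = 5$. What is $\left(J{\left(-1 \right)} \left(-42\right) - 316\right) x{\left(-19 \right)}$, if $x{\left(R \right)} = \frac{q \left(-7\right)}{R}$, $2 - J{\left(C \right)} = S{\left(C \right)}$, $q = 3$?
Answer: $-210$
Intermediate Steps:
$J{\left(C \right)} = -3$ ($J{\left(C \right)} = 2 - 5 = -3$)
$x{\left(R \right)} = - \frac{21}{R}$ ($x{\left(R \right)} = \frac{3 \left(-7\right)}{R} = - \frac{21}{R}$)
$\left(J{\left(-1 \right)} \left(-42\right) - 316\right) x{\left(-19 \right)} = \left(\left(-3\right) \left(-42\right) - 316\right) \left(- \frac{21}{-19}\right) = \left(126 - 316\right) \left(\left(-21\right) \left(- \frac{1}{19}\right)\right) = \left(-190\right) \frac{21}{19} = -210$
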